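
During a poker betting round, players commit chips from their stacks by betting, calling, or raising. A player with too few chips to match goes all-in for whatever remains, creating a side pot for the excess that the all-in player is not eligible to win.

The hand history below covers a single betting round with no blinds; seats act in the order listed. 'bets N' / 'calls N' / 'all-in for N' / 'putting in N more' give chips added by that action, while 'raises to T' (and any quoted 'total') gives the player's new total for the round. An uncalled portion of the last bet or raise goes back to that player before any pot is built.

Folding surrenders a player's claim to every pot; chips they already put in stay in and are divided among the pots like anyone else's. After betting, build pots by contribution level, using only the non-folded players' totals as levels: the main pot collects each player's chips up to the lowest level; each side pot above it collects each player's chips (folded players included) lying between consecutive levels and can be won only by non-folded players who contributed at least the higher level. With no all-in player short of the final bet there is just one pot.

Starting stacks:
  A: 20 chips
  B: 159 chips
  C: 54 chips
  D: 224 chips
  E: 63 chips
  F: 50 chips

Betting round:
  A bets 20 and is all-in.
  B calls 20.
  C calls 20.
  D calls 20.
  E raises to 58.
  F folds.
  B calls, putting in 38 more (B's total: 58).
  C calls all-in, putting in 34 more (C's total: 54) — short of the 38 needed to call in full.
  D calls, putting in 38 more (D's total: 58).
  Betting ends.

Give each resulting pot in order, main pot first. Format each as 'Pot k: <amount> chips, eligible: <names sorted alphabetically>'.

Pot 1: 100 chips, eligible: A, B, C, D, E
Pot 2: 136 chips, eligible: B, C, D, E
Pot 3: 12 chips, eligible: B, D, E

Derivation:
Contributions: A=20, B=58, C=54, D=58, E=58
Folded: F
Pot levels (distinct totals of non-folded players): 20, 54, 58
Layer 1-20: 20 each from A, B, C, D, E = 20*5 = 100 chips; eligible A, B, C, D, E
Layer 21-54: 34 each from B, C, D, E = 34*4 = 136 chips; eligible B, C, D, E
Layer 55-58: 4 each from B, D, E = 4*3 = 12 chips; eligible B, D, E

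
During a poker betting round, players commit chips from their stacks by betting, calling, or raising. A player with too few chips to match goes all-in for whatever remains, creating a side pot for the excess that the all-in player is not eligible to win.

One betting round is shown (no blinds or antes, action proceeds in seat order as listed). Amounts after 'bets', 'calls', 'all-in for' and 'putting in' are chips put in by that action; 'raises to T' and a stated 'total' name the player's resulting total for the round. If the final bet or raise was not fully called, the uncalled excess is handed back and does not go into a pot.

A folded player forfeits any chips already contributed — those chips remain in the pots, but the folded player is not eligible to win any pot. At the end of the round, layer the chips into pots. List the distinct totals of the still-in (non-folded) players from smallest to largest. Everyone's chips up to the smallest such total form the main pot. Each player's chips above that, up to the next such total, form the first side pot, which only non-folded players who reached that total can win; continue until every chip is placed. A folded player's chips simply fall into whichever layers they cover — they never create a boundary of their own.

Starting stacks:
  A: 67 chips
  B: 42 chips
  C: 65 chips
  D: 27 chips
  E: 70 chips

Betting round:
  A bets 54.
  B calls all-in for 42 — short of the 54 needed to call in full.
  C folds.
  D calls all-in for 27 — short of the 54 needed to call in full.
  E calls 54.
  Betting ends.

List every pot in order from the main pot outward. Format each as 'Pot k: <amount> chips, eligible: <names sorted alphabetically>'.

Contributions: A=54, B=42, D=27, E=54
Folded: C
Pot levels (distinct totals of non-folded players): 27, 42, 54
Layer 1-27: 27 each from A, B, D, E = 27*4 = 108 chips; eligible A, B, D, E
Layer 28-42: 15 each from A, B, E = 15*3 = 45 chips; eligible A, B, E
Layer 43-54: 12 each from A, E = 12*2 = 24 chips; eligible A, E

Pot 1: 108 chips, eligible: A, B, D, E
Pot 2: 45 chips, eligible: A, B, E
Pot 3: 24 chips, eligible: A, E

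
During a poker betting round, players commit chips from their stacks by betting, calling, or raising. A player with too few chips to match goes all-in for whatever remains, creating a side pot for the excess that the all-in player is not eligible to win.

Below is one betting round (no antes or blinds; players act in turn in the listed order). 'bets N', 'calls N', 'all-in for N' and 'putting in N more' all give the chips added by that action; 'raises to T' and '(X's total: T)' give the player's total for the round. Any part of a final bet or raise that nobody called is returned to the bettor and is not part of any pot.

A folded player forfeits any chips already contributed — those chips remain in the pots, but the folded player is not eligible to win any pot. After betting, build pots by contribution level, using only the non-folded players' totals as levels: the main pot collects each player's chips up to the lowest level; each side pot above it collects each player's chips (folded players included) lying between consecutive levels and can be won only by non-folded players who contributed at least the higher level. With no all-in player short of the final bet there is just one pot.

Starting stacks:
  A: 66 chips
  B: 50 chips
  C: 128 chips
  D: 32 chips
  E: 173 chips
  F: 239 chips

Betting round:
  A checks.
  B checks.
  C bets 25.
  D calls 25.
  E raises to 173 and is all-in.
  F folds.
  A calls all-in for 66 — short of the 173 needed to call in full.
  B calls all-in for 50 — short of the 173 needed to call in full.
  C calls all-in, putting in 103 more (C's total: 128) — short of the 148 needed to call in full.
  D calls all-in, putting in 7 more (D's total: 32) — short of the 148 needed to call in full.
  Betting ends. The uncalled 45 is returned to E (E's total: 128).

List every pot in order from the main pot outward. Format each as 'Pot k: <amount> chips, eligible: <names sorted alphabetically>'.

Pot 1: 160 chips, eligible: A, B, C, D, E
Pot 2: 72 chips, eligible: A, B, C, E
Pot 3: 48 chips, eligible: A, C, E
Pot 4: 124 chips, eligible: C, E

Derivation:
Contributions (after 45 returned to E): A=66, B=50, C=128, D=32, E=128
Folded: F
Pot levels (distinct totals of non-folded players): 32, 50, 66, 128
Layer 1-32: 32 each from A, B, C, D, E = 32*5 = 160 chips; eligible A, B, C, D, E
Layer 33-50: 18 each from A, B, C, E = 18*4 = 72 chips; eligible A, B, C, E
Layer 51-66: 16 each from A, C, E = 16*3 = 48 chips; eligible A, C, E
Layer 67-128: 62 each from C, E = 62*2 = 124 chips; eligible C, E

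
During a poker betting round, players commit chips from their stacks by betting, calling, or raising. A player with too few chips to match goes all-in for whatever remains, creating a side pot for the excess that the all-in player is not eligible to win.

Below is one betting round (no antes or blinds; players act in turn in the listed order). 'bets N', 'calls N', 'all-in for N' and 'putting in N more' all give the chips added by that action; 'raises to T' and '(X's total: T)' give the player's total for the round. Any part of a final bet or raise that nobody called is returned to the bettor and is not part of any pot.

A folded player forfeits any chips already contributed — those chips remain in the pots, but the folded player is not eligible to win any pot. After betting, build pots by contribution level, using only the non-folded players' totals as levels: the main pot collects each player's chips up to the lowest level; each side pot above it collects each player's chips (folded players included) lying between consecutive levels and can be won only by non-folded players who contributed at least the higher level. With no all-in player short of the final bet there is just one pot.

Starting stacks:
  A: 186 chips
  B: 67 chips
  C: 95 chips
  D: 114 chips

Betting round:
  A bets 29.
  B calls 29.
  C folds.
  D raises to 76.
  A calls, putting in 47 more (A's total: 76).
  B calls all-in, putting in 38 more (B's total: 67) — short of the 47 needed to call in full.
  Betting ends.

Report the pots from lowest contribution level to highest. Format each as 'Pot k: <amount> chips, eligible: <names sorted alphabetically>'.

Pot 1: 201 chips, eligible: A, B, D
Pot 2: 18 chips, eligible: A, D

Derivation:
Contributions: A=76, B=67, D=76
Folded: C
Pot levels (distinct totals of non-folded players): 67, 76
Layer 1-67: 67 each from A, B, D = 67*3 = 201 chips; eligible A, B, D
Layer 68-76: 9 each from A, D = 9*2 = 18 chips; eligible A, D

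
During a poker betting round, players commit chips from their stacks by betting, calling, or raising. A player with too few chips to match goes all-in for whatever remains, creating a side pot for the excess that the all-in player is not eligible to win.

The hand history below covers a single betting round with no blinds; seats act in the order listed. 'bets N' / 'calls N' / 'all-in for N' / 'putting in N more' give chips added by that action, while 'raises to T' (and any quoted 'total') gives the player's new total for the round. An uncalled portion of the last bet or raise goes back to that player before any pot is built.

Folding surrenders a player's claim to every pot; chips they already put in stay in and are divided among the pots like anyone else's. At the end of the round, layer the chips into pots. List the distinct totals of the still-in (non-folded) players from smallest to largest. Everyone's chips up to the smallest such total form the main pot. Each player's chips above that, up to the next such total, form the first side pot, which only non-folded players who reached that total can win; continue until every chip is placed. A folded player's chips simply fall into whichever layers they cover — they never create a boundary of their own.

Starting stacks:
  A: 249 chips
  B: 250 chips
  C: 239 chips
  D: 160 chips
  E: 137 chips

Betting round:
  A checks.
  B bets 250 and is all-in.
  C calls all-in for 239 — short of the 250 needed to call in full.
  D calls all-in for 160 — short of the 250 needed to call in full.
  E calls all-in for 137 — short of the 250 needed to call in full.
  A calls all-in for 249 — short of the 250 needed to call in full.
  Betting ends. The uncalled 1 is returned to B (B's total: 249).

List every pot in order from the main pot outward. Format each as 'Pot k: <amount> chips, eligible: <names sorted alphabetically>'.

Contributions (after 1 returned to B): A=249, B=249, C=239, D=160, E=137
Pot levels (distinct totals of non-folded players): 137, 160, 239, 249
Layer 1-137: 137 each from A, B, C, D, E = 137*5 = 685 chips; eligible A, B, C, D, E
Layer 138-160: 23 each from A, B, C, D = 23*4 = 92 chips; eligible A, B, C, D
Layer 161-239: 79 each from A, B, C = 79*3 = 237 chips; eligible A, B, C
Layer 240-249: 10 each from A, B = 10*2 = 20 chips; eligible A, B

Pot 1: 685 chips, eligible: A, B, C, D, E
Pot 2: 92 chips, eligible: A, B, C, D
Pot 3: 237 chips, eligible: A, B, C
Pot 4: 20 chips, eligible: A, B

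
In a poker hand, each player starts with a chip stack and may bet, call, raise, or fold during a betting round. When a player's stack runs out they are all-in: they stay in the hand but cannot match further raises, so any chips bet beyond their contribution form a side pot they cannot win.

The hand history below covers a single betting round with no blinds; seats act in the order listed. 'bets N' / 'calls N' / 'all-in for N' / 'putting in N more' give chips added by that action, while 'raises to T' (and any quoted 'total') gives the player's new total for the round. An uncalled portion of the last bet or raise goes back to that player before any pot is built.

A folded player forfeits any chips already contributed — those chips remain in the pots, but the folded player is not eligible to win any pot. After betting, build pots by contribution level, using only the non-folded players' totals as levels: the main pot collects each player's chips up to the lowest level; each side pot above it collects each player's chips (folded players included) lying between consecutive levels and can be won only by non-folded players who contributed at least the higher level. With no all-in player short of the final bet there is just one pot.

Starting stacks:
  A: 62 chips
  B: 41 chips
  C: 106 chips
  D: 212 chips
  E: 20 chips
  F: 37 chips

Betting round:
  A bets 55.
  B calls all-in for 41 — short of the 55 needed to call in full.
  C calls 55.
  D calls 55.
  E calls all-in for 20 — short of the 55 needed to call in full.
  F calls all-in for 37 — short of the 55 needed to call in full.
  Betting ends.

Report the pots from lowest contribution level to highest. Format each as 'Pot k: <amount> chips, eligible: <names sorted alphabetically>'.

Contributions: A=55, B=41, C=55, D=55, E=20, F=37
Pot levels (distinct totals of non-folded players): 20, 37, 41, 55
Layer 1-20: 20 each from A, B, C, D, E, F = 20*6 = 120 chips; eligible A, B, C, D, E, F
Layer 21-37: 17 each from A, B, C, D, F = 17*5 = 85 chips; eligible A, B, C, D, F
Layer 38-41: 4 each from A, B, C, D = 4*4 = 16 chips; eligible A, B, C, D
Layer 42-55: 14 each from A, C, D = 14*3 = 42 chips; eligible A, C, D

Pot 1: 120 chips, eligible: A, B, C, D, E, F
Pot 2: 85 chips, eligible: A, B, C, D, F
Pot 3: 16 chips, eligible: A, B, C, D
Pot 4: 42 chips, eligible: A, C, D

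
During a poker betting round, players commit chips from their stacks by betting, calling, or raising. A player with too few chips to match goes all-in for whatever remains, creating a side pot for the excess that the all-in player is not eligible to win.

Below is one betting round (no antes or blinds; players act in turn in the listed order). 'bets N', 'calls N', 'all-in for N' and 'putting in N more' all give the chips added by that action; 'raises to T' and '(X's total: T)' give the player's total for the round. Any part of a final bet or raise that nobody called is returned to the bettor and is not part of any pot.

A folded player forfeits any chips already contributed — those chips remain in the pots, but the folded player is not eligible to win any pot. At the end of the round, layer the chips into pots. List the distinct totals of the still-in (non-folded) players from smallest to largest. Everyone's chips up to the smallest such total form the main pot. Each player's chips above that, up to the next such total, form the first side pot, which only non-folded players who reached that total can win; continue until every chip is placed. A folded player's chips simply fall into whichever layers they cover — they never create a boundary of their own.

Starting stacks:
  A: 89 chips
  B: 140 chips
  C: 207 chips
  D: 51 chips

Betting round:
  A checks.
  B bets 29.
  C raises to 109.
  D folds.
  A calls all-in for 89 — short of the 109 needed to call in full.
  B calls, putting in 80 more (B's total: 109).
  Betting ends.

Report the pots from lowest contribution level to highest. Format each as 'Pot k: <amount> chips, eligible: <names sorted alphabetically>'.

Contributions: A=89, B=109, C=109
Folded: D
Pot levels (distinct totals of non-folded players): 89, 109
Layer 1-89: 89 each from A, B, C = 89*3 = 267 chips; eligible A, B, C
Layer 90-109: 20 each from B, C = 20*2 = 40 chips; eligible B, C

Pot 1: 267 chips, eligible: A, B, C
Pot 2: 40 chips, eligible: B, C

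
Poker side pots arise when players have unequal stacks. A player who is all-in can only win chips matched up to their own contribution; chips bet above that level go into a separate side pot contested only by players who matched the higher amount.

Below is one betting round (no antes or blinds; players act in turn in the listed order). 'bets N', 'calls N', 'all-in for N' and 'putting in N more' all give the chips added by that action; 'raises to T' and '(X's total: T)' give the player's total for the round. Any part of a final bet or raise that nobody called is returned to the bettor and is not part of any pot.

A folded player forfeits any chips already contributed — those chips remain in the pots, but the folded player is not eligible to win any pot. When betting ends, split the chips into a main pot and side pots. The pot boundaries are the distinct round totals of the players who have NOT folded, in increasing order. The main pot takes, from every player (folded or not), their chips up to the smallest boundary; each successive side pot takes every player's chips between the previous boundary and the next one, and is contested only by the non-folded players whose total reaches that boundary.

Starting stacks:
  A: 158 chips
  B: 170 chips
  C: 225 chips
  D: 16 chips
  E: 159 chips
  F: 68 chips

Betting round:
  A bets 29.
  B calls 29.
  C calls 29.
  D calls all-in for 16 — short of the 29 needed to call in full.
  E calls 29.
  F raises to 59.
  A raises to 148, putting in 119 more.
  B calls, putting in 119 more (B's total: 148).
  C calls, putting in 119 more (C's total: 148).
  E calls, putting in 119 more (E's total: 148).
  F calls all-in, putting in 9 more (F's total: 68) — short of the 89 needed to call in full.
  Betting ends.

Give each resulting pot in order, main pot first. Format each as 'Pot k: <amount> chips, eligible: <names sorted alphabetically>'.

Contributions: A=148, B=148, C=148, D=16, E=148, F=68
Pot levels (distinct totals of non-folded players): 16, 68, 148
Layer 1-16: 16 each from A, B, C, D, E, F = 16*6 = 96 chips; eligible A, B, C, D, E, F
Layer 17-68: 52 each from A, B, C, E, F = 52*5 = 260 chips; eligible A, B, C, E, F
Layer 69-148: 80 each from A, B, C, E = 80*4 = 320 chips; eligible A, B, C, E

Pot 1: 96 chips, eligible: A, B, C, D, E, F
Pot 2: 260 chips, eligible: A, B, C, E, F
Pot 3: 320 chips, eligible: A, B, C, E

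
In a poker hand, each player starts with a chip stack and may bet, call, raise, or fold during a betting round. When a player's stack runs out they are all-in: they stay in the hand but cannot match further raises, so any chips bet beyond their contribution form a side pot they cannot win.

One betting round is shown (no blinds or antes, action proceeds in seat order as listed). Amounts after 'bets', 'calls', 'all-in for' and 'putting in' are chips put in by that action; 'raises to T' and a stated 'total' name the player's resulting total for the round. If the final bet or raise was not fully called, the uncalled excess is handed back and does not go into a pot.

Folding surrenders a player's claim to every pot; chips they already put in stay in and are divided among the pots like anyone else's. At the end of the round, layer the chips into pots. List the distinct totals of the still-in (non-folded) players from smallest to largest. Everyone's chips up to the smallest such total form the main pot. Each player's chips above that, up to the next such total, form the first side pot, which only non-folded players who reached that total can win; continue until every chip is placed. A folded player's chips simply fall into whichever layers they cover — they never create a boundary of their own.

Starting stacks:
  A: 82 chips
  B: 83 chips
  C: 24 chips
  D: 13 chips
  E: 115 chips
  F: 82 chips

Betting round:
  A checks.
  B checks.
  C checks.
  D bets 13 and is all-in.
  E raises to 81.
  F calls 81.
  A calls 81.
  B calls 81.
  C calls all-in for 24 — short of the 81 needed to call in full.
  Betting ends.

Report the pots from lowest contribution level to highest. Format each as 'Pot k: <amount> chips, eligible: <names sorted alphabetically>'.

Contributions: A=81, B=81, C=24, D=13, E=81, F=81
Pot levels (distinct totals of non-folded players): 13, 24, 81
Layer 1-13: 13 each from A, B, C, D, E, F = 13*6 = 78 chips; eligible A, B, C, D, E, F
Layer 14-24: 11 each from A, B, C, E, F = 11*5 = 55 chips; eligible A, B, C, E, F
Layer 25-81: 57 each from A, B, E, F = 57*4 = 228 chips; eligible A, B, E, F

Pot 1: 78 chips, eligible: A, B, C, D, E, F
Pot 2: 55 chips, eligible: A, B, C, E, F
Pot 3: 228 chips, eligible: A, B, E, F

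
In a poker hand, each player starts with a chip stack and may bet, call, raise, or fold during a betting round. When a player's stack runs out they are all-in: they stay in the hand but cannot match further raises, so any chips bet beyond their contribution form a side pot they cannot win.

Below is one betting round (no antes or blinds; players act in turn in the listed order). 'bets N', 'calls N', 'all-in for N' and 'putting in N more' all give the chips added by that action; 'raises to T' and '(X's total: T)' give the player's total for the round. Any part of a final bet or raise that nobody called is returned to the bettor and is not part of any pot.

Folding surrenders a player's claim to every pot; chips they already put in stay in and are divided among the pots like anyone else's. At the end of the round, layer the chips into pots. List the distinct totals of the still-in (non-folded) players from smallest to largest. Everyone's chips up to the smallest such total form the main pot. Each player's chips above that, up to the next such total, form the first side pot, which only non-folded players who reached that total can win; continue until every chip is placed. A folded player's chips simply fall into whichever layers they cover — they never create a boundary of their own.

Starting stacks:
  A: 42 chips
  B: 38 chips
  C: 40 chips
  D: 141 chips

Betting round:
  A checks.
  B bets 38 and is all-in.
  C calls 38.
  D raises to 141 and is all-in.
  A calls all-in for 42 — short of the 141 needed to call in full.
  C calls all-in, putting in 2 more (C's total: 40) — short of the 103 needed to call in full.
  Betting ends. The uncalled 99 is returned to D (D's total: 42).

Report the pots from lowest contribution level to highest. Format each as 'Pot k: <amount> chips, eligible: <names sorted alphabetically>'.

Pot 1: 152 chips, eligible: A, B, C, D
Pot 2: 6 chips, eligible: A, C, D
Pot 3: 4 chips, eligible: A, D

Derivation:
Contributions (after 99 returned to D): A=42, B=38, C=40, D=42
Pot levels (distinct totals of non-folded players): 38, 40, 42
Layer 1-38: 38 each from A, B, C, D = 38*4 = 152 chips; eligible A, B, C, D
Layer 39-40: 2 each from A, C, D = 2*3 = 6 chips; eligible A, C, D
Layer 41-42: 2 each from A, D = 2*2 = 4 chips; eligible A, D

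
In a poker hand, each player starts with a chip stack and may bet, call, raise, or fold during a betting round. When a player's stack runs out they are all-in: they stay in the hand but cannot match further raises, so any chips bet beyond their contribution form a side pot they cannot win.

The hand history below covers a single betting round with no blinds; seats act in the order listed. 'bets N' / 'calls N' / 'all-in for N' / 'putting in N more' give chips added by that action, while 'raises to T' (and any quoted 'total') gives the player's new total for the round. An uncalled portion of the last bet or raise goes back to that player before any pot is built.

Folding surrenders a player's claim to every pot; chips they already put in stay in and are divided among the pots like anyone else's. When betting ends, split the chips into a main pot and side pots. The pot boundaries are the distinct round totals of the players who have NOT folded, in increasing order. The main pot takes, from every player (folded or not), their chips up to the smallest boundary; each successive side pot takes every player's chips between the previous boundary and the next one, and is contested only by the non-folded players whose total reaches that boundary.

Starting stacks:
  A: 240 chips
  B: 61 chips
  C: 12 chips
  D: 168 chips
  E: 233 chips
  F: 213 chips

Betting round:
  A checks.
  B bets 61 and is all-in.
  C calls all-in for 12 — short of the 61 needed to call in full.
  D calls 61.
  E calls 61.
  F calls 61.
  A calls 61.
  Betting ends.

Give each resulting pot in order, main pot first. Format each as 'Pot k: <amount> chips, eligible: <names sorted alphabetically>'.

Pot 1: 72 chips, eligible: A, B, C, D, E, F
Pot 2: 245 chips, eligible: A, B, D, E, F

Derivation:
Contributions: A=61, B=61, C=12, D=61, E=61, F=61
Pot levels (distinct totals of non-folded players): 12, 61
Layer 1-12: 12 each from A, B, C, D, E, F = 12*6 = 72 chips; eligible A, B, C, D, E, F
Layer 13-61: 49 each from A, B, D, E, F = 49*5 = 245 chips; eligible A, B, D, E, F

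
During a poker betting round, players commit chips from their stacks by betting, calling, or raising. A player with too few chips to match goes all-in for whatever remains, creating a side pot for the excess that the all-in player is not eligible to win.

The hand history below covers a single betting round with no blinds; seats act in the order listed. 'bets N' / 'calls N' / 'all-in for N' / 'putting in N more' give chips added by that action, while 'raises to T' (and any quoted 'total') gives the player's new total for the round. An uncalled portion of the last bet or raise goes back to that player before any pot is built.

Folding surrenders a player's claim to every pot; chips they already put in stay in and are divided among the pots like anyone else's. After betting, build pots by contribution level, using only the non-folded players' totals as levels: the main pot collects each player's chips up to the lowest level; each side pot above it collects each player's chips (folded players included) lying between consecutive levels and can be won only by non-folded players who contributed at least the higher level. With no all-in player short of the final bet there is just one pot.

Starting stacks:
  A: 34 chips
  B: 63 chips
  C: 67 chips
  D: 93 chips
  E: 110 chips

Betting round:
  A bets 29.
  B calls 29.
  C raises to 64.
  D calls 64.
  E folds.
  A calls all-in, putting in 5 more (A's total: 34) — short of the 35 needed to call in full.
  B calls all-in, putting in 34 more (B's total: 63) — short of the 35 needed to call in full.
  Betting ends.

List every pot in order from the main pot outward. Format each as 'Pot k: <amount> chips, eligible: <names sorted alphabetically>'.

Contributions: A=34, B=63, C=64, D=64
Folded: E
Pot levels (distinct totals of non-folded players): 34, 63, 64
Layer 1-34: 34 each from A, B, C, D = 34*4 = 136 chips; eligible A, B, C, D
Layer 35-63: 29 each from B, C, D = 29*3 = 87 chips; eligible B, C, D
Layer 64-64: 1 each from C, D = 1*2 = 2 chips; eligible C, D

Pot 1: 136 chips, eligible: A, B, C, D
Pot 2: 87 chips, eligible: B, C, D
Pot 3: 2 chips, eligible: C, D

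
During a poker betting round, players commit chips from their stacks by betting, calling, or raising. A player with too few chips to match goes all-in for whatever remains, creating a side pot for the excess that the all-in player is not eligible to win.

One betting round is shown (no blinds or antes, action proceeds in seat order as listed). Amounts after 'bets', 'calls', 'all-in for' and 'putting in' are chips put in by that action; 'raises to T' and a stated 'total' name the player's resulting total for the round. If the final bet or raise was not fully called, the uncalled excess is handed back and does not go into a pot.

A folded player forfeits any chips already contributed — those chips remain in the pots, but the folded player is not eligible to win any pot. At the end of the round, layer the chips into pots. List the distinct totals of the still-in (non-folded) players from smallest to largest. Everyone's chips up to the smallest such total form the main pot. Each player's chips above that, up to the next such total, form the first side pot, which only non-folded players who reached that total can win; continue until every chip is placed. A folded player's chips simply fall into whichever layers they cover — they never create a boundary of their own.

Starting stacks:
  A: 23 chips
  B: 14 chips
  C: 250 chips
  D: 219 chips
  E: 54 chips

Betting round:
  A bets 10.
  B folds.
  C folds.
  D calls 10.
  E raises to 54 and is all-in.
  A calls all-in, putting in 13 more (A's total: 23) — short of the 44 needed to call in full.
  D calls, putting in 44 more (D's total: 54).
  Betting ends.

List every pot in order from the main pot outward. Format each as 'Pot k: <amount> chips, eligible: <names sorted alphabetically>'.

Pot 1: 69 chips, eligible: A, D, E
Pot 2: 62 chips, eligible: D, E

Derivation:
Contributions: A=23, D=54, E=54
Folded: B, C
Pot levels (distinct totals of non-folded players): 23, 54
Layer 1-23: 23 each from A, D, E = 23*3 = 69 chips; eligible A, D, E
Layer 24-54: 31 each from D, E = 31*2 = 62 chips; eligible D, E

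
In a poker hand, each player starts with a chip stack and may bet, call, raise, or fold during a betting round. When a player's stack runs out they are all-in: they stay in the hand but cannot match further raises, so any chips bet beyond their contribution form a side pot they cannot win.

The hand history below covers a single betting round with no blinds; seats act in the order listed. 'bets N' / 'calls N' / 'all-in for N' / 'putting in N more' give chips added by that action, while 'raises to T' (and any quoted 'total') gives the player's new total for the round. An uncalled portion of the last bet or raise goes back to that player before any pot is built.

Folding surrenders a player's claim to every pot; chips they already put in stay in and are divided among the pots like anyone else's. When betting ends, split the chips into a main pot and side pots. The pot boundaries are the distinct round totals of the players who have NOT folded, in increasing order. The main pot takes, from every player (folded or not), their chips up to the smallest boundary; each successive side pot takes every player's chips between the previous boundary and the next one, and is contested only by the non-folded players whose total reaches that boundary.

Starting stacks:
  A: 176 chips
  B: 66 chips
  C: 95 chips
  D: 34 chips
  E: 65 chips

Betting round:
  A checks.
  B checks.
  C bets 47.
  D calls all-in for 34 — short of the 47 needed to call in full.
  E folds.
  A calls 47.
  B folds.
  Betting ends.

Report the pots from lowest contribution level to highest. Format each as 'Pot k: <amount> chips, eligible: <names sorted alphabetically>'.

Contributions: A=47, C=47, D=34
Folded: B, E
Pot levels (distinct totals of non-folded players): 34, 47
Layer 1-34: 34 each from A, C, D = 34*3 = 102 chips; eligible A, C, D
Layer 35-47: 13 each from A, C = 13*2 = 26 chips; eligible A, C

Pot 1: 102 chips, eligible: A, C, D
Pot 2: 26 chips, eligible: A, C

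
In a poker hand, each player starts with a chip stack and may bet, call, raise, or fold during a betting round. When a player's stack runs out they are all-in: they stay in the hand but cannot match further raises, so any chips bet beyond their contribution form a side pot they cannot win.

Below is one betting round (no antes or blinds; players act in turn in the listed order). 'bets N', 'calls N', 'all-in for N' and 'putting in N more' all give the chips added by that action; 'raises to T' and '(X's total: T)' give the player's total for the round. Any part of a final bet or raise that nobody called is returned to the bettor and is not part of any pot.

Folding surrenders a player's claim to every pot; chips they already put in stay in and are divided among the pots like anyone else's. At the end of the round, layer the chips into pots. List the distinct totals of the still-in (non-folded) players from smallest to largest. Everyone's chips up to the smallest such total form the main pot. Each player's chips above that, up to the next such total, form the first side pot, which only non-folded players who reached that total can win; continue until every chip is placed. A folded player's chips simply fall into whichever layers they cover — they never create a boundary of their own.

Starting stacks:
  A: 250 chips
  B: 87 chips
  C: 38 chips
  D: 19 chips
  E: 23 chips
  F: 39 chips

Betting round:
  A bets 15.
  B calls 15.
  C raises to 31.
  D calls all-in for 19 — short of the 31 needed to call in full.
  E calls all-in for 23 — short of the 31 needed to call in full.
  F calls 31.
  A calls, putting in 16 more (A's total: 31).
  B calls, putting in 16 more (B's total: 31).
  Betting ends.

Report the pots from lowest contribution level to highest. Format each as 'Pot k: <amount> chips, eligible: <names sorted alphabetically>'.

Pot 1: 114 chips, eligible: A, B, C, D, E, F
Pot 2: 20 chips, eligible: A, B, C, E, F
Pot 3: 32 chips, eligible: A, B, C, F

Derivation:
Contributions: A=31, B=31, C=31, D=19, E=23, F=31
Pot levels (distinct totals of non-folded players): 19, 23, 31
Layer 1-19: 19 each from A, B, C, D, E, F = 19*6 = 114 chips; eligible A, B, C, D, E, F
Layer 20-23: 4 each from A, B, C, E, F = 4*5 = 20 chips; eligible A, B, C, E, F
Layer 24-31: 8 each from A, B, C, F = 8*4 = 32 chips; eligible A, B, C, F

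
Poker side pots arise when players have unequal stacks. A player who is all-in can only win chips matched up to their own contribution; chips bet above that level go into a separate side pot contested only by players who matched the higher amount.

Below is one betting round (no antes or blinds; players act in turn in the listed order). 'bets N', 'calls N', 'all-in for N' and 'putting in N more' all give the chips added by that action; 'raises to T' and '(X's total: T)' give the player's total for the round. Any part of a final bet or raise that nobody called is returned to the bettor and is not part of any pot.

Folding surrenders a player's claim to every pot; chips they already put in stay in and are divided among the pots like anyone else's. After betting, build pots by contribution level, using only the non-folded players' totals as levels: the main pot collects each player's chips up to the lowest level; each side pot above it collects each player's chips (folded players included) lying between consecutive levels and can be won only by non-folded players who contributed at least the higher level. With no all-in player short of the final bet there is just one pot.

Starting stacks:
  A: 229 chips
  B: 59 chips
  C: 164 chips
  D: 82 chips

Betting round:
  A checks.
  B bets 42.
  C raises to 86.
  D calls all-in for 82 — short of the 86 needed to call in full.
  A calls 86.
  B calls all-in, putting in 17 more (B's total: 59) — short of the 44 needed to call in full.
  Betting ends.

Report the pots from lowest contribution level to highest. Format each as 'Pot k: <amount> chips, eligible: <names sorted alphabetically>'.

Pot 1: 236 chips, eligible: A, B, C, D
Pot 2: 69 chips, eligible: A, C, D
Pot 3: 8 chips, eligible: A, C

Derivation:
Contributions: A=86, B=59, C=86, D=82
Pot levels (distinct totals of non-folded players): 59, 82, 86
Layer 1-59: 59 each from A, B, C, D = 59*4 = 236 chips; eligible A, B, C, D
Layer 60-82: 23 each from A, C, D = 23*3 = 69 chips; eligible A, C, D
Layer 83-86: 4 each from A, C = 4*2 = 8 chips; eligible A, C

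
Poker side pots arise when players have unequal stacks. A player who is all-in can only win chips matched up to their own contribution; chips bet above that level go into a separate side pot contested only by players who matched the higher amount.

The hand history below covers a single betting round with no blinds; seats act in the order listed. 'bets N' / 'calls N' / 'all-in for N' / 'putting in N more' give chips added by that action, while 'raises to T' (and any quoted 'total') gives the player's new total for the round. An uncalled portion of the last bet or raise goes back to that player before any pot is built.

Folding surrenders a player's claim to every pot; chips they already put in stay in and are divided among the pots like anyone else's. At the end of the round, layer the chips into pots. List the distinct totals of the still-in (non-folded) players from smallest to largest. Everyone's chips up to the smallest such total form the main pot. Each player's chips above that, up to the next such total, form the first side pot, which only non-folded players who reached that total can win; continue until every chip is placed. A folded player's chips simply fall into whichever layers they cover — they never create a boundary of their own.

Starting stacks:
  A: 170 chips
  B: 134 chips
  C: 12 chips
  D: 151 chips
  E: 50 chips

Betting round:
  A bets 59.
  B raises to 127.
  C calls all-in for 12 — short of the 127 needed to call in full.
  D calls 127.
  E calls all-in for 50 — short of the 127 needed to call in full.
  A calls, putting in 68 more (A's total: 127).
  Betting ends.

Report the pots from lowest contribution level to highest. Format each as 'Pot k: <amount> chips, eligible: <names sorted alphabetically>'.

Contributions: A=127, B=127, C=12, D=127, E=50
Pot levels (distinct totals of non-folded players): 12, 50, 127
Layer 1-12: 12 each from A, B, C, D, E = 12*5 = 60 chips; eligible A, B, C, D, E
Layer 13-50: 38 each from A, B, D, E = 38*4 = 152 chips; eligible A, B, D, E
Layer 51-127: 77 each from A, B, D = 77*3 = 231 chips; eligible A, B, D

Pot 1: 60 chips, eligible: A, B, C, D, E
Pot 2: 152 chips, eligible: A, B, D, E
Pot 3: 231 chips, eligible: A, B, D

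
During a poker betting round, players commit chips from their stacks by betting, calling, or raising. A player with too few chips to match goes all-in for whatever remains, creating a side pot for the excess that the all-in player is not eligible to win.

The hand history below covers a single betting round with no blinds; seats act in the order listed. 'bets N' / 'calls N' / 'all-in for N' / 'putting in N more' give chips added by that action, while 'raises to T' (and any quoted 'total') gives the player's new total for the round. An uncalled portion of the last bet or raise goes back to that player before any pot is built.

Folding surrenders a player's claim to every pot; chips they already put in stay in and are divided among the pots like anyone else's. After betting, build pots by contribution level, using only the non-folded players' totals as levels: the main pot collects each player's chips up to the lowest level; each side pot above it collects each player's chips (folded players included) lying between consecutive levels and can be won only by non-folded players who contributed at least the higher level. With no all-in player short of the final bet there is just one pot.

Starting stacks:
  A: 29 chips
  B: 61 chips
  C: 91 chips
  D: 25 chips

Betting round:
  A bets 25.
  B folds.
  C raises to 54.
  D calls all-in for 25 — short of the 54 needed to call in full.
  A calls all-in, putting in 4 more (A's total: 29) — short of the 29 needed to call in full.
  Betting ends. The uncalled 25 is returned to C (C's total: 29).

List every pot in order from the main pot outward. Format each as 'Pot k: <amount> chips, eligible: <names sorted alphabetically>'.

Pot 1: 75 chips, eligible: A, C, D
Pot 2: 8 chips, eligible: A, C

Derivation:
Contributions (after 25 returned to C): A=29, C=29, D=25
Folded: B
Pot levels (distinct totals of non-folded players): 25, 29
Layer 1-25: 25 each from A, C, D = 25*3 = 75 chips; eligible A, C, D
Layer 26-29: 4 each from A, C = 4*2 = 8 chips; eligible A, C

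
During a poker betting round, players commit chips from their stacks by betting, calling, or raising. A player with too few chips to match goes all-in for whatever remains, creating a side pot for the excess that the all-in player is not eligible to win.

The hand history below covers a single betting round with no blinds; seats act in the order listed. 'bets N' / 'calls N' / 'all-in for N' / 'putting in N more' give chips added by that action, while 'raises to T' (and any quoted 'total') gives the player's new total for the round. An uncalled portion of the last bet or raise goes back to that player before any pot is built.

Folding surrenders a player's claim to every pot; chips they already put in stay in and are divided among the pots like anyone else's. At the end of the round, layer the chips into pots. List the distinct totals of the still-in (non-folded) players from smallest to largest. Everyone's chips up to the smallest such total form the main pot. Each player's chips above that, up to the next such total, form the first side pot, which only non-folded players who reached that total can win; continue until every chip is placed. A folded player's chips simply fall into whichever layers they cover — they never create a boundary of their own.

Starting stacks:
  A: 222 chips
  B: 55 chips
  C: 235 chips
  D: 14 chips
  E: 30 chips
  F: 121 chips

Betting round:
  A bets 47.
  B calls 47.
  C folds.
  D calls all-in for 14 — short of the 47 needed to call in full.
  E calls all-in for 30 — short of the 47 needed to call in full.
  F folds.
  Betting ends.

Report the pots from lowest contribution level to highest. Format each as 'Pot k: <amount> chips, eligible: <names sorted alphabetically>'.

Contributions: A=47, B=47, D=14, E=30
Folded: C, F
Pot levels (distinct totals of non-folded players): 14, 30, 47
Layer 1-14: 14 each from A, B, D, E = 14*4 = 56 chips; eligible A, B, D, E
Layer 15-30: 16 each from A, B, E = 16*3 = 48 chips; eligible A, B, E
Layer 31-47: 17 each from A, B = 17*2 = 34 chips; eligible A, B

Pot 1: 56 chips, eligible: A, B, D, E
Pot 2: 48 chips, eligible: A, B, E
Pot 3: 34 chips, eligible: A, B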